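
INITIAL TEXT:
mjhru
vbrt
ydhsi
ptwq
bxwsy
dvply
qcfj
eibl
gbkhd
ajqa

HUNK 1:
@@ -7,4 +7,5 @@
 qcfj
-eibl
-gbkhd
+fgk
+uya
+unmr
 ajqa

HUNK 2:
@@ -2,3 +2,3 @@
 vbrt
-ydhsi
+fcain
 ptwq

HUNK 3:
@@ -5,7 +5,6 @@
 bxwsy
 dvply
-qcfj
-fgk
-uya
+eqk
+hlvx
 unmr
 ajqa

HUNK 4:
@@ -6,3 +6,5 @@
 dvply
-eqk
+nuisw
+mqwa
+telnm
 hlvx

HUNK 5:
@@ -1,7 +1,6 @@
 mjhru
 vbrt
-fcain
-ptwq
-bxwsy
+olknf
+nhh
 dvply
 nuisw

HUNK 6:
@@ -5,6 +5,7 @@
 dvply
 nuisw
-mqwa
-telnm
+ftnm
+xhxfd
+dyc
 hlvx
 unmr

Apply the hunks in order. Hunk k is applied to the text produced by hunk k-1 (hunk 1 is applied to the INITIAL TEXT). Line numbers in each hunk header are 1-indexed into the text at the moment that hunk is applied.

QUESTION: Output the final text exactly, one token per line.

Answer: mjhru
vbrt
olknf
nhh
dvply
nuisw
ftnm
xhxfd
dyc
hlvx
unmr
ajqa

Derivation:
Hunk 1: at line 7 remove [eibl,gbkhd] add [fgk,uya,unmr] -> 11 lines: mjhru vbrt ydhsi ptwq bxwsy dvply qcfj fgk uya unmr ajqa
Hunk 2: at line 2 remove [ydhsi] add [fcain] -> 11 lines: mjhru vbrt fcain ptwq bxwsy dvply qcfj fgk uya unmr ajqa
Hunk 3: at line 5 remove [qcfj,fgk,uya] add [eqk,hlvx] -> 10 lines: mjhru vbrt fcain ptwq bxwsy dvply eqk hlvx unmr ajqa
Hunk 4: at line 6 remove [eqk] add [nuisw,mqwa,telnm] -> 12 lines: mjhru vbrt fcain ptwq bxwsy dvply nuisw mqwa telnm hlvx unmr ajqa
Hunk 5: at line 1 remove [fcain,ptwq,bxwsy] add [olknf,nhh] -> 11 lines: mjhru vbrt olknf nhh dvply nuisw mqwa telnm hlvx unmr ajqa
Hunk 6: at line 5 remove [mqwa,telnm] add [ftnm,xhxfd,dyc] -> 12 lines: mjhru vbrt olknf nhh dvply nuisw ftnm xhxfd dyc hlvx unmr ajqa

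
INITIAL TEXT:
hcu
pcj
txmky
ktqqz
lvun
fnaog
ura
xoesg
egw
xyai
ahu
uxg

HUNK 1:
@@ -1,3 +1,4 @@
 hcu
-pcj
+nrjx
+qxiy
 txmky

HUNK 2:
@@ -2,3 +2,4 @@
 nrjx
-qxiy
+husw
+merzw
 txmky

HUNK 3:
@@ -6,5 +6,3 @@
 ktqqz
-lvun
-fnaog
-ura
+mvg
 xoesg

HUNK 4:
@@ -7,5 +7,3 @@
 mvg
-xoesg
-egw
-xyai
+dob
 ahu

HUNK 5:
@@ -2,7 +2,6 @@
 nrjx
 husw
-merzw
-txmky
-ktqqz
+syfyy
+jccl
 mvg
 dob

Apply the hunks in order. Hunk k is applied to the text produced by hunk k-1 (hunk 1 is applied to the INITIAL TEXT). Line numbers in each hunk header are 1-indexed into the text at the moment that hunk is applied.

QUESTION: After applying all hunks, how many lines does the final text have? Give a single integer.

Hunk 1: at line 1 remove [pcj] add [nrjx,qxiy] -> 13 lines: hcu nrjx qxiy txmky ktqqz lvun fnaog ura xoesg egw xyai ahu uxg
Hunk 2: at line 2 remove [qxiy] add [husw,merzw] -> 14 lines: hcu nrjx husw merzw txmky ktqqz lvun fnaog ura xoesg egw xyai ahu uxg
Hunk 3: at line 6 remove [lvun,fnaog,ura] add [mvg] -> 12 lines: hcu nrjx husw merzw txmky ktqqz mvg xoesg egw xyai ahu uxg
Hunk 4: at line 7 remove [xoesg,egw,xyai] add [dob] -> 10 lines: hcu nrjx husw merzw txmky ktqqz mvg dob ahu uxg
Hunk 5: at line 2 remove [merzw,txmky,ktqqz] add [syfyy,jccl] -> 9 lines: hcu nrjx husw syfyy jccl mvg dob ahu uxg
Final line count: 9

Answer: 9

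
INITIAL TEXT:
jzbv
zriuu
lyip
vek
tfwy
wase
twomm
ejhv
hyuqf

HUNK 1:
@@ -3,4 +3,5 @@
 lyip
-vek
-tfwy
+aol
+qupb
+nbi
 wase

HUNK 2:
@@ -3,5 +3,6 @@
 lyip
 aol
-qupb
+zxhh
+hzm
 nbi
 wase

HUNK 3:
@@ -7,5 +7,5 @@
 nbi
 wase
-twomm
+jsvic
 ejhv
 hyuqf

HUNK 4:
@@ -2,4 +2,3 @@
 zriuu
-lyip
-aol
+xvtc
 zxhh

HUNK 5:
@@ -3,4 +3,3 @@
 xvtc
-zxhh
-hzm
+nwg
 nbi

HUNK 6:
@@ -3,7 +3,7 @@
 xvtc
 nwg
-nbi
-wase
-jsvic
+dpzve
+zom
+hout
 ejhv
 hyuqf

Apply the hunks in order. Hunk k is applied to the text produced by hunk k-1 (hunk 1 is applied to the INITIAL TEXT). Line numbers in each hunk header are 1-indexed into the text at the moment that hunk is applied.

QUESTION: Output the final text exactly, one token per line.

Hunk 1: at line 3 remove [vek,tfwy] add [aol,qupb,nbi] -> 10 lines: jzbv zriuu lyip aol qupb nbi wase twomm ejhv hyuqf
Hunk 2: at line 3 remove [qupb] add [zxhh,hzm] -> 11 lines: jzbv zriuu lyip aol zxhh hzm nbi wase twomm ejhv hyuqf
Hunk 3: at line 7 remove [twomm] add [jsvic] -> 11 lines: jzbv zriuu lyip aol zxhh hzm nbi wase jsvic ejhv hyuqf
Hunk 4: at line 2 remove [lyip,aol] add [xvtc] -> 10 lines: jzbv zriuu xvtc zxhh hzm nbi wase jsvic ejhv hyuqf
Hunk 5: at line 3 remove [zxhh,hzm] add [nwg] -> 9 lines: jzbv zriuu xvtc nwg nbi wase jsvic ejhv hyuqf
Hunk 6: at line 3 remove [nbi,wase,jsvic] add [dpzve,zom,hout] -> 9 lines: jzbv zriuu xvtc nwg dpzve zom hout ejhv hyuqf

Answer: jzbv
zriuu
xvtc
nwg
dpzve
zom
hout
ejhv
hyuqf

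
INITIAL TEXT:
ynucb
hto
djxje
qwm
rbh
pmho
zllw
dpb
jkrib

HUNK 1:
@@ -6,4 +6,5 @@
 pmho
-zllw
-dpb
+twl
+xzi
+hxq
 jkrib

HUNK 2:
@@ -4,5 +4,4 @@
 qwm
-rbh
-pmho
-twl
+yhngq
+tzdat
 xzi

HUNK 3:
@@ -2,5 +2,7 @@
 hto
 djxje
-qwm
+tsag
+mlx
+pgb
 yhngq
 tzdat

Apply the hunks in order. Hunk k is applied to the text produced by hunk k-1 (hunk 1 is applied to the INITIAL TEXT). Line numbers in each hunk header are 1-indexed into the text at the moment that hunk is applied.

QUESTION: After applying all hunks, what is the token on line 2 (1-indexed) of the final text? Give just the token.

Hunk 1: at line 6 remove [zllw,dpb] add [twl,xzi,hxq] -> 10 lines: ynucb hto djxje qwm rbh pmho twl xzi hxq jkrib
Hunk 2: at line 4 remove [rbh,pmho,twl] add [yhngq,tzdat] -> 9 lines: ynucb hto djxje qwm yhngq tzdat xzi hxq jkrib
Hunk 3: at line 2 remove [qwm] add [tsag,mlx,pgb] -> 11 lines: ynucb hto djxje tsag mlx pgb yhngq tzdat xzi hxq jkrib
Final line 2: hto

Answer: hto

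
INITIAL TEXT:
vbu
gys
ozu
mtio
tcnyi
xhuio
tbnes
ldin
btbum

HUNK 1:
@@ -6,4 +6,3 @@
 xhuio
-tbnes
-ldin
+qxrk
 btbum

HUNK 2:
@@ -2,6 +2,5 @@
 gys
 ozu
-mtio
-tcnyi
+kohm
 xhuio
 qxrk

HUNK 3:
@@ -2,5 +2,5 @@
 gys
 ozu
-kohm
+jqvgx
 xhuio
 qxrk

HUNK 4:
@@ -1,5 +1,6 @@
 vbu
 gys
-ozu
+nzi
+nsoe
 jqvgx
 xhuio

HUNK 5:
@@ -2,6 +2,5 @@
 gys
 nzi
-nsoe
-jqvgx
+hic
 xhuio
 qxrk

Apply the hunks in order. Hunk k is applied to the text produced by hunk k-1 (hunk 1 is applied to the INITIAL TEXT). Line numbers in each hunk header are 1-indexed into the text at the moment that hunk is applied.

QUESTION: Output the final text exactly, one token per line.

Answer: vbu
gys
nzi
hic
xhuio
qxrk
btbum

Derivation:
Hunk 1: at line 6 remove [tbnes,ldin] add [qxrk] -> 8 lines: vbu gys ozu mtio tcnyi xhuio qxrk btbum
Hunk 2: at line 2 remove [mtio,tcnyi] add [kohm] -> 7 lines: vbu gys ozu kohm xhuio qxrk btbum
Hunk 3: at line 2 remove [kohm] add [jqvgx] -> 7 lines: vbu gys ozu jqvgx xhuio qxrk btbum
Hunk 4: at line 1 remove [ozu] add [nzi,nsoe] -> 8 lines: vbu gys nzi nsoe jqvgx xhuio qxrk btbum
Hunk 5: at line 2 remove [nsoe,jqvgx] add [hic] -> 7 lines: vbu gys nzi hic xhuio qxrk btbum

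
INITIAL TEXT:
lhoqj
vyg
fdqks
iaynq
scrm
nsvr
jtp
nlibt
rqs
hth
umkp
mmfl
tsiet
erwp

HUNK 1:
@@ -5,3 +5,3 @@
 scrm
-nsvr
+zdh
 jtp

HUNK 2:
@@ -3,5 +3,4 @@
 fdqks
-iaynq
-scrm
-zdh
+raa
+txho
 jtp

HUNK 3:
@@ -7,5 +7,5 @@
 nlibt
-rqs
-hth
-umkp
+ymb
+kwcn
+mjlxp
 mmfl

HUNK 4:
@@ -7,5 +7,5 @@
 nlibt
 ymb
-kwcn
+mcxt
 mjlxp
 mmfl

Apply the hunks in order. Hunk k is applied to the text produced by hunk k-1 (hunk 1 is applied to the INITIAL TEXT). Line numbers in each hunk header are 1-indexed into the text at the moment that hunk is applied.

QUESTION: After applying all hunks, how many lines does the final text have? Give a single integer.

Answer: 13

Derivation:
Hunk 1: at line 5 remove [nsvr] add [zdh] -> 14 lines: lhoqj vyg fdqks iaynq scrm zdh jtp nlibt rqs hth umkp mmfl tsiet erwp
Hunk 2: at line 3 remove [iaynq,scrm,zdh] add [raa,txho] -> 13 lines: lhoqj vyg fdqks raa txho jtp nlibt rqs hth umkp mmfl tsiet erwp
Hunk 3: at line 7 remove [rqs,hth,umkp] add [ymb,kwcn,mjlxp] -> 13 lines: lhoqj vyg fdqks raa txho jtp nlibt ymb kwcn mjlxp mmfl tsiet erwp
Hunk 4: at line 7 remove [kwcn] add [mcxt] -> 13 lines: lhoqj vyg fdqks raa txho jtp nlibt ymb mcxt mjlxp mmfl tsiet erwp
Final line count: 13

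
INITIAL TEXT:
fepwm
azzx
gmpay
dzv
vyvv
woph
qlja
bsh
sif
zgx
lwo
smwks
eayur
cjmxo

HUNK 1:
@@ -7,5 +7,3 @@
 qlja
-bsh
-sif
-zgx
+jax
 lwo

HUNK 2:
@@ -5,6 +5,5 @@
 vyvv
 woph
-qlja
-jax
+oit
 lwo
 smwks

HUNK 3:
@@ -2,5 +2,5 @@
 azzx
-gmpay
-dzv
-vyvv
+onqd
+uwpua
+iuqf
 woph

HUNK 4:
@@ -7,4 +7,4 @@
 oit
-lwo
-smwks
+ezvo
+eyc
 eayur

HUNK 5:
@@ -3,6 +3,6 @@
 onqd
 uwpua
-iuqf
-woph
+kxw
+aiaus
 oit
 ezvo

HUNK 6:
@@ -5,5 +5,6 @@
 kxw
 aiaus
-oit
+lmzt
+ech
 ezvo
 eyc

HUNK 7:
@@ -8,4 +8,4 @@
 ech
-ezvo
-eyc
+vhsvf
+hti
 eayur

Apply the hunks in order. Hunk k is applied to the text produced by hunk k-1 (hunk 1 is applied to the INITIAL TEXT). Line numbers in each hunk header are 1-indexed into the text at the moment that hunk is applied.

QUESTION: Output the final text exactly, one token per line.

Hunk 1: at line 7 remove [bsh,sif,zgx] add [jax] -> 12 lines: fepwm azzx gmpay dzv vyvv woph qlja jax lwo smwks eayur cjmxo
Hunk 2: at line 5 remove [qlja,jax] add [oit] -> 11 lines: fepwm azzx gmpay dzv vyvv woph oit lwo smwks eayur cjmxo
Hunk 3: at line 2 remove [gmpay,dzv,vyvv] add [onqd,uwpua,iuqf] -> 11 lines: fepwm azzx onqd uwpua iuqf woph oit lwo smwks eayur cjmxo
Hunk 4: at line 7 remove [lwo,smwks] add [ezvo,eyc] -> 11 lines: fepwm azzx onqd uwpua iuqf woph oit ezvo eyc eayur cjmxo
Hunk 5: at line 3 remove [iuqf,woph] add [kxw,aiaus] -> 11 lines: fepwm azzx onqd uwpua kxw aiaus oit ezvo eyc eayur cjmxo
Hunk 6: at line 5 remove [oit] add [lmzt,ech] -> 12 lines: fepwm azzx onqd uwpua kxw aiaus lmzt ech ezvo eyc eayur cjmxo
Hunk 7: at line 8 remove [ezvo,eyc] add [vhsvf,hti] -> 12 lines: fepwm azzx onqd uwpua kxw aiaus lmzt ech vhsvf hti eayur cjmxo

Answer: fepwm
azzx
onqd
uwpua
kxw
aiaus
lmzt
ech
vhsvf
hti
eayur
cjmxo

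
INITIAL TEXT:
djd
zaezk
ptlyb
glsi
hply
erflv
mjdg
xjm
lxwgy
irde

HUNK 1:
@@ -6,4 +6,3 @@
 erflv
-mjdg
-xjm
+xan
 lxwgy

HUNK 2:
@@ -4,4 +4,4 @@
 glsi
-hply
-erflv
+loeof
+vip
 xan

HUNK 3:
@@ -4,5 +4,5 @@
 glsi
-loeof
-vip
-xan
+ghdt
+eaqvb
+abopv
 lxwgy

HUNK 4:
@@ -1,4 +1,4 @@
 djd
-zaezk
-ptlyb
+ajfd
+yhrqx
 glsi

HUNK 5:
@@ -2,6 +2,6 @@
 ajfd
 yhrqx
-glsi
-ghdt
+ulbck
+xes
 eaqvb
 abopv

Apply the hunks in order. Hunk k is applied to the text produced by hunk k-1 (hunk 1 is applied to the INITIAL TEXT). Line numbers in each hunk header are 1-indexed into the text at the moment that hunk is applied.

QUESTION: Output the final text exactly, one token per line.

Hunk 1: at line 6 remove [mjdg,xjm] add [xan] -> 9 lines: djd zaezk ptlyb glsi hply erflv xan lxwgy irde
Hunk 2: at line 4 remove [hply,erflv] add [loeof,vip] -> 9 lines: djd zaezk ptlyb glsi loeof vip xan lxwgy irde
Hunk 3: at line 4 remove [loeof,vip,xan] add [ghdt,eaqvb,abopv] -> 9 lines: djd zaezk ptlyb glsi ghdt eaqvb abopv lxwgy irde
Hunk 4: at line 1 remove [zaezk,ptlyb] add [ajfd,yhrqx] -> 9 lines: djd ajfd yhrqx glsi ghdt eaqvb abopv lxwgy irde
Hunk 5: at line 2 remove [glsi,ghdt] add [ulbck,xes] -> 9 lines: djd ajfd yhrqx ulbck xes eaqvb abopv lxwgy irde

Answer: djd
ajfd
yhrqx
ulbck
xes
eaqvb
abopv
lxwgy
irde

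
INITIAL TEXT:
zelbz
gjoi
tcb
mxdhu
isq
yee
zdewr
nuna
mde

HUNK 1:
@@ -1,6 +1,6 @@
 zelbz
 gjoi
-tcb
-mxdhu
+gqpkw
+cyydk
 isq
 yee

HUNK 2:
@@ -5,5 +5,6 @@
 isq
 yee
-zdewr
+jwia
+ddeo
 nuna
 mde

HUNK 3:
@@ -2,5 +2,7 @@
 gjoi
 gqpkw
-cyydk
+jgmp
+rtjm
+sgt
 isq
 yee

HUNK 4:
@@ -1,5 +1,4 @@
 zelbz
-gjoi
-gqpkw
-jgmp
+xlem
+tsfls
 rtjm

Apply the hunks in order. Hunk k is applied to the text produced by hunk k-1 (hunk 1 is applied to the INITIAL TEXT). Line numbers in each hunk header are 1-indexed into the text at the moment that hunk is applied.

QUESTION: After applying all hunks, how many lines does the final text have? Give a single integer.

Answer: 11

Derivation:
Hunk 1: at line 1 remove [tcb,mxdhu] add [gqpkw,cyydk] -> 9 lines: zelbz gjoi gqpkw cyydk isq yee zdewr nuna mde
Hunk 2: at line 5 remove [zdewr] add [jwia,ddeo] -> 10 lines: zelbz gjoi gqpkw cyydk isq yee jwia ddeo nuna mde
Hunk 3: at line 2 remove [cyydk] add [jgmp,rtjm,sgt] -> 12 lines: zelbz gjoi gqpkw jgmp rtjm sgt isq yee jwia ddeo nuna mde
Hunk 4: at line 1 remove [gjoi,gqpkw,jgmp] add [xlem,tsfls] -> 11 lines: zelbz xlem tsfls rtjm sgt isq yee jwia ddeo nuna mde
Final line count: 11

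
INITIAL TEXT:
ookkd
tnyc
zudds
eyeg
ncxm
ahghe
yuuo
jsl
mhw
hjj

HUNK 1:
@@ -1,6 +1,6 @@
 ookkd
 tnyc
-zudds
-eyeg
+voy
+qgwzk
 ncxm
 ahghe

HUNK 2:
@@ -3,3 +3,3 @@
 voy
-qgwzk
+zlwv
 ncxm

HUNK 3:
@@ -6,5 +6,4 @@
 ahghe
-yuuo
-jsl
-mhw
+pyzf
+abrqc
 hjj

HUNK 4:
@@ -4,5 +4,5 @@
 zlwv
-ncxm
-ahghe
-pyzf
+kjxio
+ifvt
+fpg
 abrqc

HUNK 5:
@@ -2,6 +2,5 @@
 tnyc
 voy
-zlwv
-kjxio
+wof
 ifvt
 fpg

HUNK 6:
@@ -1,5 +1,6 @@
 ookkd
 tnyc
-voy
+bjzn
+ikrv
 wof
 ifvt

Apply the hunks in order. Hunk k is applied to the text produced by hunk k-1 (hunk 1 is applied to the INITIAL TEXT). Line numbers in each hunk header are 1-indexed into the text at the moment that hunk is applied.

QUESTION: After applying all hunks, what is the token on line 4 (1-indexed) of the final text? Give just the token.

Answer: ikrv

Derivation:
Hunk 1: at line 1 remove [zudds,eyeg] add [voy,qgwzk] -> 10 lines: ookkd tnyc voy qgwzk ncxm ahghe yuuo jsl mhw hjj
Hunk 2: at line 3 remove [qgwzk] add [zlwv] -> 10 lines: ookkd tnyc voy zlwv ncxm ahghe yuuo jsl mhw hjj
Hunk 3: at line 6 remove [yuuo,jsl,mhw] add [pyzf,abrqc] -> 9 lines: ookkd tnyc voy zlwv ncxm ahghe pyzf abrqc hjj
Hunk 4: at line 4 remove [ncxm,ahghe,pyzf] add [kjxio,ifvt,fpg] -> 9 lines: ookkd tnyc voy zlwv kjxio ifvt fpg abrqc hjj
Hunk 5: at line 2 remove [zlwv,kjxio] add [wof] -> 8 lines: ookkd tnyc voy wof ifvt fpg abrqc hjj
Hunk 6: at line 1 remove [voy] add [bjzn,ikrv] -> 9 lines: ookkd tnyc bjzn ikrv wof ifvt fpg abrqc hjj
Final line 4: ikrv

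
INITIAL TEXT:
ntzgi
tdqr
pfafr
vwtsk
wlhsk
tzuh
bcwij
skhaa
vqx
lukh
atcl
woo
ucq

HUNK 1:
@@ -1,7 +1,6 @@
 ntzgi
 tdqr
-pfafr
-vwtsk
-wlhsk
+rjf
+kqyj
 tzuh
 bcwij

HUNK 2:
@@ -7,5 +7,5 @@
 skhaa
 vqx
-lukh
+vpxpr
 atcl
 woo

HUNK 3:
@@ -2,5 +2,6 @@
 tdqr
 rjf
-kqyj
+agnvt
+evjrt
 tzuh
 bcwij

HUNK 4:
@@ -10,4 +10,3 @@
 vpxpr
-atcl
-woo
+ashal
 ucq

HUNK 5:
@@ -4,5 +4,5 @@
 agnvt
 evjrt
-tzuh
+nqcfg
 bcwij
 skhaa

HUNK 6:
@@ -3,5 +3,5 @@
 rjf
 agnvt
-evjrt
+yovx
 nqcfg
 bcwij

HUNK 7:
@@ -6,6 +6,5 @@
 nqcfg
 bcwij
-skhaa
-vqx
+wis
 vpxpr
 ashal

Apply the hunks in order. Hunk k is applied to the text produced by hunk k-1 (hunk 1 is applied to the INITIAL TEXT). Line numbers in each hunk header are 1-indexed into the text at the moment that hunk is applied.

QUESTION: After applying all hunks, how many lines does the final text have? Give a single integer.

Answer: 11

Derivation:
Hunk 1: at line 1 remove [pfafr,vwtsk,wlhsk] add [rjf,kqyj] -> 12 lines: ntzgi tdqr rjf kqyj tzuh bcwij skhaa vqx lukh atcl woo ucq
Hunk 2: at line 7 remove [lukh] add [vpxpr] -> 12 lines: ntzgi tdqr rjf kqyj tzuh bcwij skhaa vqx vpxpr atcl woo ucq
Hunk 3: at line 2 remove [kqyj] add [agnvt,evjrt] -> 13 lines: ntzgi tdqr rjf agnvt evjrt tzuh bcwij skhaa vqx vpxpr atcl woo ucq
Hunk 4: at line 10 remove [atcl,woo] add [ashal] -> 12 lines: ntzgi tdqr rjf agnvt evjrt tzuh bcwij skhaa vqx vpxpr ashal ucq
Hunk 5: at line 4 remove [tzuh] add [nqcfg] -> 12 lines: ntzgi tdqr rjf agnvt evjrt nqcfg bcwij skhaa vqx vpxpr ashal ucq
Hunk 6: at line 3 remove [evjrt] add [yovx] -> 12 lines: ntzgi tdqr rjf agnvt yovx nqcfg bcwij skhaa vqx vpxpr ashal ucq
Hunk 7: at line 6 remove [skhaa,vqx] add [wis] -> 11 lines: ntzgi tdqr rjf agnvt yovx nqcfg bcwij wis vpxpr ashal ucq
Final line count: 11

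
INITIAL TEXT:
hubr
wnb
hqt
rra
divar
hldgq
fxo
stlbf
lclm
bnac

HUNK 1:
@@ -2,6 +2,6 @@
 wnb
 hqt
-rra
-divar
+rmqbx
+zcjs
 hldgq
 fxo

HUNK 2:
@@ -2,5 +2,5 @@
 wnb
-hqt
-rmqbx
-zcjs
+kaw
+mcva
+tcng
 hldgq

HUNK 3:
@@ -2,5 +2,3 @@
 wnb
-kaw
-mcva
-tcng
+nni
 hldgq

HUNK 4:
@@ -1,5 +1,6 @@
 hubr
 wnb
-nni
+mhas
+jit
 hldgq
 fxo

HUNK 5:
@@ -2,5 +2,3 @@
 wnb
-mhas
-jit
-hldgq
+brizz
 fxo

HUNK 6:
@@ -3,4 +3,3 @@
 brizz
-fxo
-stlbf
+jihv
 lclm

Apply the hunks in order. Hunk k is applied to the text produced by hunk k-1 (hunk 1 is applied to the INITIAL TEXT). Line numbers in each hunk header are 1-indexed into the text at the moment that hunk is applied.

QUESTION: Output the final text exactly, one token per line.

Answer: hubr
wnb
brizz
jihv
lclm
bnac

Derivation:
Hunk 1: at line 2 remove [rra,divar] add [rmqbx,zcjs] -> 10 lines: hubr wnb hqt rmqbx zcjs hldgq fxo stlbf lclm bnac
Hunk 2: at line 2 remove [hqt,rmqbx,zcjs] add [kaw,mcva,tcng] -> 10 lines: hubr wnb kaw mcva tcng hldgq fxo stlbf lclm bnac
Hunk 3: at line 2 remove [kaw,mcva,tcng] add [nni] -> 8 lines: hubr wnb nni hldgq fxo stlbf lclm bnac
Hunk 4: at line 1 remove [nni] add [mhas,jit] -> 9 lines: hubr wnb mhas jit hldgq fxo stlbf lclm bnac
Hunk 5: at line 2 remove [mhas,jit,hldgq] add [brizz] -> 7 lines: hubr wnb brizz fxo stlbf lclm bnac
Hunk 6: at line 3 remove [fxo,stlbf] add [jihv] -> 6 lines: hubr wnb brizz jihv lclm bnac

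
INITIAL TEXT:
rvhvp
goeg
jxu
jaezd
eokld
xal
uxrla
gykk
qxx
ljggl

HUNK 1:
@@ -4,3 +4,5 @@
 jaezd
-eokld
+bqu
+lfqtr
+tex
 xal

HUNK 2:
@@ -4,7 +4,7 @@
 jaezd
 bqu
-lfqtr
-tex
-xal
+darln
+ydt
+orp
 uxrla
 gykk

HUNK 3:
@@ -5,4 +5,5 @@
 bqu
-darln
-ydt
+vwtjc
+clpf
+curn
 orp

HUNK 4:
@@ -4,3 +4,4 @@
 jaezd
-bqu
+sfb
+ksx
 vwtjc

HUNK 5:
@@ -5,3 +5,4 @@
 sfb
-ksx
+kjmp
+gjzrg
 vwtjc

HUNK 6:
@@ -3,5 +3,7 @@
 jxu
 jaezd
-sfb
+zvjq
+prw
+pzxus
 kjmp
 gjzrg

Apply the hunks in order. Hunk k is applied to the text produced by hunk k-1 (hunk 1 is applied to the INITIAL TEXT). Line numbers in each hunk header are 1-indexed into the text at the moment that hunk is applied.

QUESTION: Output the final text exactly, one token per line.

Answer: rvhvp
goeg
jxu
jaezd
zvjq
prw
pzxus
kjmp
gjzrg
vwtjc
clpf
curn
orp
uxrla
gykk
qxx
ljggl

Derivation:
Hunk 1: at line 4 remove [eokld] add [bqu,lfqtr,tex] -> 12 lines: rvhvp goeg jxu jaezd bqu lfqtr tex xal uxrla gykk qxx ljggl
Hunk 2: at line 4 remove [lfqtr,tex,xal] add [darln,ydt,orp] -> 12 lines: rvhvp goeg jxu jaezd bqu darln ydt orp uxrla gykk qxx ljggl
Hunk 3: at line 5 remove [darln,ydt] add [vwtjc,clpf,curn] -> 13 lines: rvhvp goeg jxu jaezd bqu vwtjc clpf curn orp uxrla gykk qxx ljggl
Hunk 4: at line 4 remove [bqu] add [sfb,ksx] -> 14 lines: rvhvp goeg jxu jaezd sfb ksx vwtjc clpf curn orp uxrla gykk qxx ljggl
Hunk 5: at line 5 remove [ksx] add [kjmp,gjzrg] -> 15 lines: rvhvp goeg jxu jaezd sfb kjmp gjzrg vwtjc clpf curn orp uxrla gykk qxx ljggl
Hunk 6: at line 3 remove [sfb] add [zvjq,prw,pzxus] -> 17 lines: rvhvp goeg jxu jaezd zvjq prw pzxus kjmp gjzrg vwtjc clpf curn orp uxrla gykk qxx ljggl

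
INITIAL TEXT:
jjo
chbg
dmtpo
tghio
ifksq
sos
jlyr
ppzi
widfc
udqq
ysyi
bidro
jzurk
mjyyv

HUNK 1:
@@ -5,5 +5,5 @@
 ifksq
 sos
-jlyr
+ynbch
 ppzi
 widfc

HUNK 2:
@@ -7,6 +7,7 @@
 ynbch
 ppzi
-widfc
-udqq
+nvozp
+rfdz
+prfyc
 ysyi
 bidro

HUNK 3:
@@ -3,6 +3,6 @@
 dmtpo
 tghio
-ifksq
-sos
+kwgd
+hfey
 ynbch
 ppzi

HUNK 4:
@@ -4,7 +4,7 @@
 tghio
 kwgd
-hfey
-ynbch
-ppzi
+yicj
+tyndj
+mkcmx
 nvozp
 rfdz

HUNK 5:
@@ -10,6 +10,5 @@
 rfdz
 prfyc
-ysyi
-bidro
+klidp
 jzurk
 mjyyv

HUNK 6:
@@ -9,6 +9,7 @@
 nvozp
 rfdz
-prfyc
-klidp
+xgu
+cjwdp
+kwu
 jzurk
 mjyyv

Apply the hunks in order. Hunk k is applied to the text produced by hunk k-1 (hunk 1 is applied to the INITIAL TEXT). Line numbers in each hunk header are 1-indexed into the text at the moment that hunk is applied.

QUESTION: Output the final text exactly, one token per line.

Hunk 1: at line 5 remove [jlyr] add [ynbch] -> 14 lines: jjo chbg dmtpo tghio ifksq sos ynbch ppzi widfc udqq ysyi bidro jzurk mjyyv
Hunk 2: at line 7 remove [widfc,udqq] add [nvozp,rfdz,prfyc] -> 15 lines: jjo chbg dmtpo tghio ifksq sos ynbch ppzi nvozp rfdz prfyc ysyi bidro jzurk mjyyv
Hunk 3: at line 3 remove [ifksq,sos] add [kwgd,hfey] -> 15 lines: jjo chbg dmtpo tghio kwgd hfey ynbch ppzi nvozp rfdz prfyc ysyi bidro jzurk mjyyv
Hunk 4: at line 4 remove [hfey,ynbch,ppzi] add [yicj,tyndj,mkcmx] -> 15 lines: jjo chbg dmtpo tghio kwgd yicj tyndj mkcmx nvozp rfdz prfyc ysyi bidro jzurk mjyyv
Hunk 5: at line 10 remove [ysyi,bidro] add [klidp] -> 14 lines: jjo chbg dmtpo tghio kwgd yicj tyndj mkcmx nvozp rfdz prfyc klidp jzurk mjyyv
Hunk 6: at line 9 remove [prfyc,klidp] add [xgu,cjwdp,kwu] -> 15 lines: jjo chbg dmtpo tghio kwgd yicj tyndj mkcmx nvozp rfdz xgu cjwdp kwu jzurk mjyyv

Answer: jjo
chbg
dmtpo
tghio
kwgd
yicj
tyndj
mkcmx
nvozp
rfdz
xgu
cjwdp
kwu
jzurk
mjyyv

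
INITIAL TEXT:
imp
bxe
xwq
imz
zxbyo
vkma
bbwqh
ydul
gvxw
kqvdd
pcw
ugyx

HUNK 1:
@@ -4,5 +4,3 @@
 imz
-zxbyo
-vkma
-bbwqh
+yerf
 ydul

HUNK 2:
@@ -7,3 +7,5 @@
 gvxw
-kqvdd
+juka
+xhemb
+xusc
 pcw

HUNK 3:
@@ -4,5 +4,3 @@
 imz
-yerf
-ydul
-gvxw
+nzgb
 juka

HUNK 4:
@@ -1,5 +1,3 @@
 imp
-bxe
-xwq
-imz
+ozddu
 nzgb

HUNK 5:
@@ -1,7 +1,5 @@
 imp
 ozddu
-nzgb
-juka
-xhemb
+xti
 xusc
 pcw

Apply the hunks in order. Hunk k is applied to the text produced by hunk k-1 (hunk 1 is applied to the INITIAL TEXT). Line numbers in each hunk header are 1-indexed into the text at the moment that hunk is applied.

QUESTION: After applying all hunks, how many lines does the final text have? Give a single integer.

Answer: 6

Derivation:
Hunk 1: at line 4 remove [zxbyo,vkma,bbwqh] add [yerf] -> 10 lines: imp bxe xwq imz yerf ydul gvxw kqvdd pcw ugyx
Hunk 2: at line 7 remove [kqvdd] add [juka,xhemb,xusc] -> 12 lines: imp bxe xwq imz yerf ydul gvxw juka xhemb xusc pcw ugyx
Hunk 3: at line 4 remove [yerf,ydul,gvxw] add [nzgb] -> 10 lines: imp bxe xwq imz nzgb juka xhemb xusc pcw ugyx
Hunk 4: at line 1 remove [bxe,xwq,imz] add [ozddu] -> 8 lines: imp ozddu nzgb juka xhemb xusc pcw ugyx
Hunk 5: at line 1 remove [nzgb,juka,xhemb] add [xti] -> 6 lines: imp ozddu xti xusc pcw ugyx
Final line count: 6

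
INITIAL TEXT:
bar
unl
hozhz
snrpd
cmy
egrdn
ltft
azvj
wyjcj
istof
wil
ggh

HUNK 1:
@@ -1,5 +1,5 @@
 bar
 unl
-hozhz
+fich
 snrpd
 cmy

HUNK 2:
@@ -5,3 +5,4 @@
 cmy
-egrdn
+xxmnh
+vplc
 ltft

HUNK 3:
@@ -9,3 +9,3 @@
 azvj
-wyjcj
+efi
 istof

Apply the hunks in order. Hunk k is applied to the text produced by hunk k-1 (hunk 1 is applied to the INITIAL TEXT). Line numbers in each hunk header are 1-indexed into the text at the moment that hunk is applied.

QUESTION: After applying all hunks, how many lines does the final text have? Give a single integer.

Hunk 1: at line 1 remove [hozhz] add [fich] -> 12 lines: bar unl fich snrpd cmy egrdn ltft azvj wyjcj istof wil ggh
Hunk 2: at line 5 remove [egrdn] add [xxmnh,vplc] -> 13 lines: bar unl fich snrpd cmy xxmnh vplc ltft azvj wyjcj istof wil ggh
Hunk 3: at line 9 remove [wyjcj] add [efi] -> 13 lines: bar unl fich snrpd cmy xxmnh vplc ltft azvj efi istof wil ggh
Final line count: 13

Answer: 13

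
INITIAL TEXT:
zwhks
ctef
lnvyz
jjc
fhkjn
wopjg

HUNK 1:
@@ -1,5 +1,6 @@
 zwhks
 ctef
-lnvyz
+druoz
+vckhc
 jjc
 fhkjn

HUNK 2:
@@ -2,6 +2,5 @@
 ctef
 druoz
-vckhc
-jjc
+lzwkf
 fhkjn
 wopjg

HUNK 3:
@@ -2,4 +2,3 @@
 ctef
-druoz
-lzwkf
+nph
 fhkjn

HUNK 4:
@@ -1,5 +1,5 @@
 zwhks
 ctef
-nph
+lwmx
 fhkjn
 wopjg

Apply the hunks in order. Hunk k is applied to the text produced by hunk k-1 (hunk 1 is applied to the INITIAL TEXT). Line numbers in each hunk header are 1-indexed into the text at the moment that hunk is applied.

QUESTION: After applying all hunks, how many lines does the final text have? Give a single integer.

Answer: 5

Derivation:
Hunk 1: at line 1 remove [lnvyz] add [druoz,vckhc] -> 7 lines: zwhks ctef druoz vckhc jjc fhkjn wopjg
Hunk 2: at line 2 remove [vckhc,jjc] add [lzwkf] -> 6 lines: zwhks ctef druoz lzwkf fhkjn wopjg
Hunk 3: at line 2 remove [druoz,lzwkf] add [nph] -> 5 lines: zwhks ctef nph fhkjn wopjg
Hunk 4: at line 1 remove [nph] add [lwmx] -> 5 lines: zwhks ctef lwmx fhkjn wopjg
Final line count: 5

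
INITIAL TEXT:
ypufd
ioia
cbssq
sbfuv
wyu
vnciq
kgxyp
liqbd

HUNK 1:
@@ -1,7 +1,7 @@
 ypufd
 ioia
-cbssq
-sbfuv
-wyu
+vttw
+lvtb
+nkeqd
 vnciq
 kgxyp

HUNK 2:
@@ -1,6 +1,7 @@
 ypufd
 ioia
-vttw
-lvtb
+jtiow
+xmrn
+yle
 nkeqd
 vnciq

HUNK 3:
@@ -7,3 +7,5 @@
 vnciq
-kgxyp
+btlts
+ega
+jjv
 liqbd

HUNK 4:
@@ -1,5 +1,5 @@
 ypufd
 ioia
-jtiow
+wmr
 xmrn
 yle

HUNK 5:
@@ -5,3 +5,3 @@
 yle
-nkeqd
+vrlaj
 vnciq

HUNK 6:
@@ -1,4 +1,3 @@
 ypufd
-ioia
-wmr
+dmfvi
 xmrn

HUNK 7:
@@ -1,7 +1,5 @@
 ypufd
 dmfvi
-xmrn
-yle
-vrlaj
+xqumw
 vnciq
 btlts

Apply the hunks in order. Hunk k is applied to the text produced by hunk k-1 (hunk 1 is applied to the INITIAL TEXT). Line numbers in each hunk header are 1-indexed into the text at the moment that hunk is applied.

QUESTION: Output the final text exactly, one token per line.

Hunk 1: at line 1 remove [cbssq,sbfuv,wyu] add [vttw,lvtb,nkeqd] -> 8 lines: ypufd ioia vttw lvtb nkeqd vnciq kgxyp liqbd
Hunk 2: at line 1 remove [vttw,lvtb] add [jtiow,xmrn,yle] -> 9 lines: ypufd ioia jtiow xmrn yle nkeqd vnciq kgxyp liqbd
Hunk 3: at line 7 remove [kgxyp] add [btlts,ega,jjv] -> 11 lines: ypufd ioia jtiow xmrn yle nkeqd vnciq btlts ega jjv liqbd
Hunk 4: at line 1 remove [jtiow] add [wmr] -> 11 lines: ypufd ioia wmr xmrn yle nkeqd vnciq btlts ega jjv liqbd
Hunk 5: at line 5 remove [nkeqd] add [vrlaj] -> 11 lines: ypufd ioia wmr xmrn yle vrlaj vnciq btlts ega jjv liqbd
Hunk 6: at line 1 remove [ioia,wmr] add [dmfvi] -> 10 lines: ypufd dmfvi xmrn yle vrlaj vnciq btlts ega jjv liqbd
Hunk 7: at line 1 remove [xmrn,yle,vrlaj] add [xqumw] -> 8 lines: ypufd dmfvi xqumw vnciq btlts ega jjv liqbd

Answer: ypufd
dmfvi
xqumw
vnciq
btlts
ega
jjv
liqbd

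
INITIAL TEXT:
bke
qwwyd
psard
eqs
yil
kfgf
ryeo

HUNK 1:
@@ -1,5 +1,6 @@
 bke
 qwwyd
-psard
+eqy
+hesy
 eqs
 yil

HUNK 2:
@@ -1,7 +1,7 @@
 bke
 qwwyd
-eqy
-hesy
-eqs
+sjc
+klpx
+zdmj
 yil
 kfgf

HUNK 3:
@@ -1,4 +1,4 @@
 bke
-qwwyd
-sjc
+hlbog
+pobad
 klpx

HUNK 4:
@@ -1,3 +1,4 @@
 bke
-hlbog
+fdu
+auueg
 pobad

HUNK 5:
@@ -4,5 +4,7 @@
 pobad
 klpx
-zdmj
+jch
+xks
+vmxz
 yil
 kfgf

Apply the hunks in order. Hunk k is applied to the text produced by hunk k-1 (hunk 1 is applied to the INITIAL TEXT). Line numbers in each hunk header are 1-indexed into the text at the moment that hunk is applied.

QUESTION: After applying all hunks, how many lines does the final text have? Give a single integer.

Hunk 1: at line 1 remove [psard] add [eqy,hesy] -> 8 lines: bke qwwyd eqy hesy eqs yil kfgf ryeo
Hunk 2: at line 1 remove [eqy,hesy,eqs] add [sjc,klpx,zdmj] -> 8 lines: bke qwwyd sjc klpx zdmj yil kfgf ryeo
Hunk 3: at line 1 remove [qwwyd,sjc] add [hlbog,pobad] -> 8 lines: bke hlbog pobad klpx zdmj yil kfgf ryeo
Hunk 4: at line 1 remove [hlbog] add [fdu,auueg] -> 9 lines: bke fdu auueg pobad klpx zdmj yil kfgf ryeo
Hunk 5: at line 4 remove [zdmj] add [jch,xks,vmxz] -> 11 lines: bke fdu auueg pobad klpx jch xks vmxz yil kfgf ryeo
Final line count: 11

Answer: 11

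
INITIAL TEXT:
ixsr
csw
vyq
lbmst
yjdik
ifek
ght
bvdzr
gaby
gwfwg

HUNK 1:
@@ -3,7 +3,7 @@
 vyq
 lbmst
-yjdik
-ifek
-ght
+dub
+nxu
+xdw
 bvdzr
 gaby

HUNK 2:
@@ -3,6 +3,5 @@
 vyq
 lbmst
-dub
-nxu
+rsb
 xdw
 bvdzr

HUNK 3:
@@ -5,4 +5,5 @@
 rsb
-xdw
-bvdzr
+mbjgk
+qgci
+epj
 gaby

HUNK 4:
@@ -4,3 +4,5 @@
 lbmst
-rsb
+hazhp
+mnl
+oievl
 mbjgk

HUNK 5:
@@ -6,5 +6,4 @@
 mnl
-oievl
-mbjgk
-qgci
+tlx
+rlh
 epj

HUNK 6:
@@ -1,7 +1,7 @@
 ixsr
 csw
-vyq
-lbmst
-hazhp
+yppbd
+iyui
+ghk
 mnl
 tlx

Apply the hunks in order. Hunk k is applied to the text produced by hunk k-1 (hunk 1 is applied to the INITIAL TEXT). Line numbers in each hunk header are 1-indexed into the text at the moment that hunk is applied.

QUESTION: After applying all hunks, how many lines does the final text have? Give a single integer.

Hunk 1: at line 3 remove [yjdik,ifek,ght] add [dub,nxu,xdw] -> 10 lines: ixsr csw vyq lbmst dub nxu xdw bvdzr gaby gwfwg
Hunk 2: at line 3 remove [dub,nxu] add [rsb] -> 9 lines: ixsr csw vyq lbmst rsb xdw bvdzr gaby gwfwg
Hunk 3: at line 5 remove [xdw,bvdzr] add [mbjgk,qgci,epj] -> 10 lines: ixsr csw vyq lbmst rsb mbjgk qgci epj gaby gwfwg
Hunk 4: at line 4 remove [rsb] add [hazhp,mnl,oievl] -> 12 lines: ixsr csw vyq lbmst hazhp mnl oievl mbjgk qgci epj gaby gwfwg
Hunk 5: at line 6 remove [oievl,mbjgk,qgci] add [tlx,rlh] -> 11 lines: ixsr csw vyq lbmst hazhp mnl tlx rlh epj gaby gwfwg
Hunk 6: at line 1 remove [vyq,lbmst,hazhp] add [yppbd,iyui,ghk] -> 11 lines: ixsr csw yppbd iyui ghk mnl tlx rlh epj gaby gwfwg
Final line count: 11

Answer: 11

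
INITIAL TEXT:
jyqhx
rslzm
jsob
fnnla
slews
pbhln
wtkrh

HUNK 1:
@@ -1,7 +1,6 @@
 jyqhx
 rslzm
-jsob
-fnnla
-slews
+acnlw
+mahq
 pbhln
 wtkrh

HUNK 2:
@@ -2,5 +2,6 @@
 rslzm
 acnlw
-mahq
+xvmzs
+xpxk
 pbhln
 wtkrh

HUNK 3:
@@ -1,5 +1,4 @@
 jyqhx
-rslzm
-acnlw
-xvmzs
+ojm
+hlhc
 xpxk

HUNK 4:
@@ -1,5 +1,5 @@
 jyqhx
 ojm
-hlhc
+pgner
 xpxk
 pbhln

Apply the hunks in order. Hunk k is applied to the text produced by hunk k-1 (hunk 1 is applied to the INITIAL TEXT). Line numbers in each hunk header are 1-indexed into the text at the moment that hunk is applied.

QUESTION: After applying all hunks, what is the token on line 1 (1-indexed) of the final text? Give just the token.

Answer: jyqhx

Derivation:
Hunk 1: at line 1 remove [jsob,fnnla,slews] add [acnlw,mahq] -> 6 lines: jyqhx rslzm acnlw mahq pbhln wtkrh
Hunk 2: at line 2 remove [mahq] add [xvmzs,xpxk] -> 7 lines: jyqhx rslzm acnlw xvmzs xpxk pbhln wtkrh
Hunk 3: at line 1 remove [rslzm,acnlw,xvmzs] add [ojm,hlhc] -> 6 lines: jyqhx ojm hlhc xpxk pbhln wtkrh
Hunk 4: at line 1 remove [hlhc] add [pgner] -> 6 lines: jyqhx ojm pgner xpxk pbhln wtkrh
Final line 1: jyqhx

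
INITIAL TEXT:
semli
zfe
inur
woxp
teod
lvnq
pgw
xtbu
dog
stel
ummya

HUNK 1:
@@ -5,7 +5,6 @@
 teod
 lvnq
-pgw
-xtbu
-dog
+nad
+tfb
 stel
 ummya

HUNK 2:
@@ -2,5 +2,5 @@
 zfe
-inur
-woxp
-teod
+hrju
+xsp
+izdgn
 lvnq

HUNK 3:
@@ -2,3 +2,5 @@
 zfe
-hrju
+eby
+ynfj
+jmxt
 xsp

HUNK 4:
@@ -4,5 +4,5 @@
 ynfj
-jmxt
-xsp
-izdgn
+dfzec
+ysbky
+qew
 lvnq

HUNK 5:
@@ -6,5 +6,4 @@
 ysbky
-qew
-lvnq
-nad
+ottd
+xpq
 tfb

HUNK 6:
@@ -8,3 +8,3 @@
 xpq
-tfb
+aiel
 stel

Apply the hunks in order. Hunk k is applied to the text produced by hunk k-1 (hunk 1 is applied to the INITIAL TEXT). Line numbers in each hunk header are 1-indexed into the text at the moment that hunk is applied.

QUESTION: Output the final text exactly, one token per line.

Hunk 1: at line 5 remove [pgw,xtbu,dog] add [nad,tfb] -> 10 lines: semli zfe inur woxp teod lvnq nad tfb stel ummya
Hunk 2: at line 2 remove [inur,woxp,teod] add [hrju,xsp,izdgn] -> 10 lines: semli zfe hrju xsp izdgn lvnq nad tfb stel ummya
Hunk 3: at line 2 remove [hrju] add [eby,ynfj,jmxt] -> 12 lines: semli zfe eby ynfj jmxt xsp izdgn lvnq nad tfb stel ummya
Hunk 4: at line 4 remove [jmxt,xsp,izdgn] add [dfzec,ysbky,qew] -> 12 lines: semli zfe eby ynfj dfzec ysbky qew lvnq nad tfb stel ummya
Hunk 5: at line 6 remove [qew,lvnq,nad] add [ottd,xpq] -> 11 lines: semli zfe eby ynfj dfzec ysbky ottd xpq tfb stel ummya
Hunk 6: at line 8 remove [tfb] add [aiel] -> 11 lines: semli zfe eby ynfj dfzec ysbky ottd xpq aiel stel ummya

Answer: semli
zfe
eby
ynfj
dfzec
ysbky
ottd
xpq
aiel
stel
ummya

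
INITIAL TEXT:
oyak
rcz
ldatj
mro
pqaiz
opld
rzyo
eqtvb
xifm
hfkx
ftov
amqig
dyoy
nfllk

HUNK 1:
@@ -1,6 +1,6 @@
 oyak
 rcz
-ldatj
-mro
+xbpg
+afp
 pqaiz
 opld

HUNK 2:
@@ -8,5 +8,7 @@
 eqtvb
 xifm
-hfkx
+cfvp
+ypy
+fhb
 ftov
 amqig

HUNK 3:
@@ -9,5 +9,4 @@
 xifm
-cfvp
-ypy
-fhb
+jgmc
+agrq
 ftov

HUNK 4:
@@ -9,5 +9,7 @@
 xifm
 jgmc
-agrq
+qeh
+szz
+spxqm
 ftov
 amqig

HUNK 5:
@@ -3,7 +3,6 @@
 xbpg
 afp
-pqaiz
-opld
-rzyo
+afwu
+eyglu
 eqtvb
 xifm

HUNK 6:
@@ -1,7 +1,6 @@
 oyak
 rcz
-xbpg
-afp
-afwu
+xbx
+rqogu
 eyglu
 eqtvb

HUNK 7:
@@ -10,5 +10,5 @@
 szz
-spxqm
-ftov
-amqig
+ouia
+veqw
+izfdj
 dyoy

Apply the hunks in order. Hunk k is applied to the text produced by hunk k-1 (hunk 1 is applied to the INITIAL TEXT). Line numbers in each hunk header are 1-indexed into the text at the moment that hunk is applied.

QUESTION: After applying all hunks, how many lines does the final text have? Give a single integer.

Answer: 15

Derivation:
Hunk 1: at line 1 remove [ldatj,mro] add [xbpg,afp] -> 14 lines: oyak rcz xbpg afp pqaiz opld rzyo eqtvb xifm hfkx ftov amqig dyoy nfllk
Hunk 2: at line 8 remove [hfkx] add [cfvp,ypy,fhb] -> 16 lines: oyak rcz xbpg afp pqaiz opld rzyo eqtvb xifm cfvp ypy fhb ftov amqig dyoy nfllk
Hunk 3: at line 9 remove [cfvp,ypy,fhb] add [jgmc,agrq] -> 15 lines: oyak rcz xbpg afp pqaiz opld rzyo eqtvb xifm jgmc agrq ftov amqig dyoy nfllk
Hunk 4: at line 9 remove [agrq] add [qeh,szz,spxqm] -> 17 lines: oyak rcz xbpg afp pqaiz opld rzyo eqtvb xifm jgmc qeh szz spxqm ftov amqig dyoy nfllk
Hunk 5: at line 3 remove [pqaiz,opld,rzyo] add [afwu,eyglu] -> 16 lines: oyak rcz xbpg afp afwu eyglu eqtvb xifm jgmc qeh szz spxqm ftov amqig dyoy nfllk
Hunk 6: at line 1 remove [xbpg,afp,afwu] add [xbx,rqogu] -> 15 lines: oyak rcz xbx rqogu eyglu eqtvb xifm jgmc qeh szz spxqm ftov amqig dyoy nfllk
Hunk 7: at line 10 remove [spxqm,ftov,amqig] add [ouia,veqw,izfdj] -> 15 lines: oyak rcz xbx rqogu eyglu eqtvb xifm jgmc qeh szz ouia veqw izfdj dyoy nfllk
Final line count: 15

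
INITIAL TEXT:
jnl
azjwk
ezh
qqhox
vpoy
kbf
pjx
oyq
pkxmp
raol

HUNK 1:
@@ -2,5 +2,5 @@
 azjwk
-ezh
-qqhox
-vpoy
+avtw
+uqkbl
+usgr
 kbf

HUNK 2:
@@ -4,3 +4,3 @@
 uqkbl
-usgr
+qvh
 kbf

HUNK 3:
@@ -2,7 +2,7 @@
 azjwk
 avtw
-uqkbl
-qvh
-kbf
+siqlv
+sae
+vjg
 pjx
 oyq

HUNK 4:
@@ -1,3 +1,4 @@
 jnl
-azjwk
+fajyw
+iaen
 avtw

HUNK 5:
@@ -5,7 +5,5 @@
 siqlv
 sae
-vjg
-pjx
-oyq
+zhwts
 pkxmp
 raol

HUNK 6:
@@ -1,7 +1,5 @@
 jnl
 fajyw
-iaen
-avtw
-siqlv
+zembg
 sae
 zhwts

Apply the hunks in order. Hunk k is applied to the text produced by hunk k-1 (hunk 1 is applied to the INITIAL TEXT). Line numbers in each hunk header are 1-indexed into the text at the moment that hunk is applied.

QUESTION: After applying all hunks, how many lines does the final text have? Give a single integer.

Hunk 1: at line 2 remove [ezh,qqhox,vpoy] add [avtw,uqkbl,usgr] -> 10 lines: jnl azjwk avtw uqkbl usgr kbf pjx oyq pkxmp raol
Hunk 2: at line 4 remove [usgr] add [qvh] -> 10 lines: jnl azjwk avtw uqkbl qvh kbf pjx oyq pkxmp raol
Hunk 3: at line 2 remove [uqkbl,qvh,kbf] add [siqlv,sae,vjg] -> 10 lines: jnl azjwk avtw siqlv sae vjg pjx oyq pkxmp raol
Hunk 4: at line 1 remove [azjwk] add [fajyw,iaen] -> 11 lines: jnl fajyw iaen avtw siqlv sae vjg pjx oyq pkxmp raol
Hunk 5: at line 5 remove [vjg,pjx,oyq] add [zhwts] -> 9 lines: jnl fajyw iaen avtw siqlv sae zhwts pkxmp raol
Hunk 6: at line 1 remove [iaen,avtw,siqlv] add [zembg] -> 7 lines: jnl fajyw zembg sae zhwts pkxmp raol
Final line count: 7

Answer: 7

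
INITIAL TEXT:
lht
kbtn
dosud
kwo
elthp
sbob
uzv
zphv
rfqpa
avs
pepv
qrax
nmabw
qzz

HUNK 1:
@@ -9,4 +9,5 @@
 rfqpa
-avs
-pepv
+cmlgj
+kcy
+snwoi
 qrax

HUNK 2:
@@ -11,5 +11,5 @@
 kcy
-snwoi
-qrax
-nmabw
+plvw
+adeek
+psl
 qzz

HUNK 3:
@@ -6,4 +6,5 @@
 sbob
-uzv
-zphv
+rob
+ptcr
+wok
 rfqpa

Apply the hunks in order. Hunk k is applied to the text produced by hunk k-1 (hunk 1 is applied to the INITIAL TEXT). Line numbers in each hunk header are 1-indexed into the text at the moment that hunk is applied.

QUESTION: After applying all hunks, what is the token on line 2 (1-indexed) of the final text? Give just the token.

Answer: kbtn

Derivation:
Hunk 1: at line 9 remove [avs,pepv] add [cmlgj,kcy,snwoi] -> 15 lines: lht kbtn dosud kwo elthp sbob uzv zphv rfqpa cmlgj kcy snwoi qrax nmabw qzz
Hunk 2: at line 11 remove [snwoi,qrax,nmabw] add [plvw,adeek,psl] -> 15 lines: lht kbtn dosud kwo elthp sbob uzv zphv rfqpa cmlgj kcy plvw adeek psl qzz
Hunk 3: at line 6 remove [uzv,zphv] add [rob,ptcr,wok] -> 16 lines: lht kbtn dosud kwo elthp sbob rob ptcr wok rfqpa cmlgj kcy plvw adeek psl qzz
Final line 2: kbtn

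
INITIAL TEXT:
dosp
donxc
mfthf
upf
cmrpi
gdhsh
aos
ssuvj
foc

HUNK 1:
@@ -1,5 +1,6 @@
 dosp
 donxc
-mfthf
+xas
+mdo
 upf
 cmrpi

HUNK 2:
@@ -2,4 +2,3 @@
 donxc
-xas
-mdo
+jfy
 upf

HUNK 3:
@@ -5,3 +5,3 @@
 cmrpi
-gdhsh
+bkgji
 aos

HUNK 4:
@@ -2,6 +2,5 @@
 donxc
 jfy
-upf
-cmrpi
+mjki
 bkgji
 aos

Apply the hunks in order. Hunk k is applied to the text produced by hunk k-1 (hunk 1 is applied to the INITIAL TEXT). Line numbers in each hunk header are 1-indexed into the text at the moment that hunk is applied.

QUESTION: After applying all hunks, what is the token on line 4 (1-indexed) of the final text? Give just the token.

Hunk 1: at line 1 remove [mfthf] add [xas,mdo] -> 10 lines: dosp donxc xas mdo upf cmrpi gdhsh aos ssuvj foc
Hunk 2: at line 2 remove [xas,mdo] add [jfy] -> 9 lines: dosp donxc jfy upf cmrpi gdhsh aos ssuvj foc
Hunk 3: at line 5 remove [gdhsh] add [bkgji] -> 9 lines: dosp donxc jfy upf cmrpi bkgji aos ssuvj foc
Hunk 4: at line 2 remove [upf,cmrpi] add [mjki] -> 8 lines: dosp donxc jfy mjki bkgji aos ssuvj foc
Final line 4: mjki

Answer: mjki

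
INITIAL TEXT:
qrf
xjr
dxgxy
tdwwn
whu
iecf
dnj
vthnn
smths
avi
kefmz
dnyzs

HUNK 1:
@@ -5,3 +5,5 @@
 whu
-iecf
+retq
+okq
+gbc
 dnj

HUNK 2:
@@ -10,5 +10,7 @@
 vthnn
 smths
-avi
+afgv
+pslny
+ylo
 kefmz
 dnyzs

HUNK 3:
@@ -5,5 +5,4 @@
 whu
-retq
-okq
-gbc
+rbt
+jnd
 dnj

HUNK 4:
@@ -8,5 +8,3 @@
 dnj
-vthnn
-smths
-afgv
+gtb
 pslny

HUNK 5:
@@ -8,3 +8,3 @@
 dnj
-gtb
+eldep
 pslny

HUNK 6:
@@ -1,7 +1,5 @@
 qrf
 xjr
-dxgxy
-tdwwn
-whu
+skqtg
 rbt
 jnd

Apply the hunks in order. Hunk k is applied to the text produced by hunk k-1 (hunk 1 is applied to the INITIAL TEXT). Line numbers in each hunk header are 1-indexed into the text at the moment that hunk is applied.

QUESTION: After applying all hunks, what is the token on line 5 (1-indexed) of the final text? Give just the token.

Hunk 1: at line 5 remove [iecf] add [retq,okq,gbc] -> 14 lines: qrf xjr dxgxy tdwwn whu retq okq gbc dnj vthnn smths avi kefmz dnyzs
Hunk 2: at line 10 remove [avi] add [afgv,pslny,ylo] -> 16 lines: qrf xjr dxgxy tdwwn whu retq okq gbc dnj vthnn smths afgv pslny ylo kefmz dnyzs
Hunk 3: at line 5 remove [retq,okq,gbc] add [rbt,jnd] -> 15 lines: qrf xjr dxgxy tdwwn whu rbt jnd dnj vthnn smths afgv pslny ylo kefmz dnyzs
Hunk 4: at line 8 remove [vthnn,smths,afgv] add [gtb] -> 13 lines: qrf xjr dxgxy tdwwn whu rbt jnd dnj gtb pslny ylo kefmz dnyzs
Hunk 5: at line 8 remove [gtb] add [eldep] -> 13 lines: qrf xjr dxgxy tdwwn whu rbt jnd dnj eldep pslny ylo kefmz dnyzs
Hunk 6: at line 1 remove [dxgxy,tdwwn,whu] add [skqtg] -> 11 lines: qrf xjr skqtg rbt jnd dnj eldep pslny ylo kefmz dnyzs
Final line 5: jnd

Answer: jnd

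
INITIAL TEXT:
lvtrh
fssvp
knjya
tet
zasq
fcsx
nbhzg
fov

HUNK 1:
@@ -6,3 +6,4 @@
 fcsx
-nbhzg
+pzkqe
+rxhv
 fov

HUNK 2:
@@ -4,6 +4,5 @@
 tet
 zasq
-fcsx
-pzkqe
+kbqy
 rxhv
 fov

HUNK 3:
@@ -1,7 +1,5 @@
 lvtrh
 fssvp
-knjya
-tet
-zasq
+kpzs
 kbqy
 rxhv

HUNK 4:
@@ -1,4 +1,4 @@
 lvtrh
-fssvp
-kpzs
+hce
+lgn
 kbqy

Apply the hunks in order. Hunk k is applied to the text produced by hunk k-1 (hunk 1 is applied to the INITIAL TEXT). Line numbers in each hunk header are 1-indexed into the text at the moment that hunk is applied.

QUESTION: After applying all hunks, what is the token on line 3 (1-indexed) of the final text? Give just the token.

Answer: lgn

Derivation:
Hunk 1: at line 6 remove [nbhzg] add [pzkqe,rxhv] -> 9 lines: lvtrh fssvp knjya tet zasq fcsx pzkqe rxhv fov
Hunk 2: at line 4 remove [fcsx,pzkqe] add [kbqy] -> 8 lines: lvtrh fssvp knjya tet zasq kbqy rxhv fov
Hunk 3: at line 1 remove [knjya,tet,zasq] add [kpzs] -> 6 lines: lvtrh fssvp kpzs kbqy rxhv fov
Hunk 4: at line 1 remove [fssvp,kpzs] add [hce,lgn] -> 6 lines: lvtrh hce lgn kbqy rxhv fov
Final line 3: lgn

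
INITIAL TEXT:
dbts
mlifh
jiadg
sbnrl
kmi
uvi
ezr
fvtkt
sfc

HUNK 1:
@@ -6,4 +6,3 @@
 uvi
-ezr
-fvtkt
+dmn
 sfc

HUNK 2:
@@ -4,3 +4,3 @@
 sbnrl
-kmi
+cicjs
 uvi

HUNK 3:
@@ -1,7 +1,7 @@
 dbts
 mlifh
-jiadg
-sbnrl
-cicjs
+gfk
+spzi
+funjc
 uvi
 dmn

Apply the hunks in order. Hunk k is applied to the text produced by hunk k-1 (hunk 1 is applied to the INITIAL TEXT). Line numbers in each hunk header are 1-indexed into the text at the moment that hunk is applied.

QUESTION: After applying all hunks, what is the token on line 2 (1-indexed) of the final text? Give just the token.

Hunk 1: at line 6 remove [ezr,fvtkt] add [dmn] -> 8 lines: dbts mlifh jiadg sbnrl kmi uvi dmn sfc
Hunk 2: at line 4 remove [kmi] add [cicjs] -> 8 lines: dbts mlifh jiadg sbnrl cicjs uvi dmn sfc
Hunk 3: at line 1 remove [jiadg,sbnrl,cicjs] add [gfk,spzi,funjc] -> 8 lines: dbts mlifh gfk spzi funjc uvi dmn sfc
Final line 2: mlifh

Answer: mlifh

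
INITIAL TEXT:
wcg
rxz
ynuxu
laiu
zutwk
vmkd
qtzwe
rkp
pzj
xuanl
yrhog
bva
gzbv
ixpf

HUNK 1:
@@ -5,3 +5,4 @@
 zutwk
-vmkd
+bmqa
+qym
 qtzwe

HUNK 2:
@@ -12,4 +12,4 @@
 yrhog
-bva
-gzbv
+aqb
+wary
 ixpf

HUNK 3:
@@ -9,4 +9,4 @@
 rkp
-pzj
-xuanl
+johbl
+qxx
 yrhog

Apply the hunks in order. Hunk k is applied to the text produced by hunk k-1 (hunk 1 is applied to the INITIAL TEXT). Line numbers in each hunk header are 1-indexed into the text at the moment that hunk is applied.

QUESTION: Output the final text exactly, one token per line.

Hunk 1: at line 5 remove [vmkd] add [bmqa,qym] -> 15 lines: wcg rxz ynuxu laiu zutwk bmqa qym qtzwe rkp pzj xuanl yrhog bva gzbv ixpf
Hunk 2: at line 12 remove [bva,gzbv] add [aqb,wary] -> 15 lines: wcg rxz ynuxu laiu zutwk bmqa qym qtzwe rkp pzj xuanl yrhog aqb wary ixpf
Hunk 3: at line 9 remove [pzj,xuanl] add [johbl,qxx] -> 15 lines: wcg rxz ynuxu laiu zutwk bmqa qym qtzwe rkp johbl qxx yrhog aqb wary ixpf

Answer: wcg
rxz
ynuxu
laiu
zutwk
bmqa
qym
qtzwe
rkp
johbl
qxx
yrhog
aqb
wary
ixpf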